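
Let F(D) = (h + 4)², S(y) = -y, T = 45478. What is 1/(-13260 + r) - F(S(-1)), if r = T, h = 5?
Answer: -2609657/32218 ≈ -81.000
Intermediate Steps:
r = 45478
F(D) = 81 (F(D) = (5 + 4)² = 9² = 81)
1/(-13260 + r) - F(S(-1)) = 1/(-13260 + 45478) - 1*81 = 1/32218 - 81 = -2609657/32218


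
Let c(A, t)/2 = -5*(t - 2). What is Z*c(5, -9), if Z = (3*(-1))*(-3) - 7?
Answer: 220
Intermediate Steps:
c(A, t) = 20 - 10*t (c(A, t) = 2*(-5*(t - 2)) = 2*(-5*(-2 + t)) = 2*(10 - 5*t) = 20 - 10*t)
Z = 2 (Z = -3*(-3) - 7 = 9 - 7 = 2)
Z*c(5, -9) = 2*(20 - 10*(-9)) = 2*(20 + 90) = 2*110 = 220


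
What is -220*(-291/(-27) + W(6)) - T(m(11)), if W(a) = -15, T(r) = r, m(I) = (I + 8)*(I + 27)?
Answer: 1862/9 ≈ 206.89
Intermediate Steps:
m(I) = (8 + I)*(27 + I)
-220*(-291/(-27) + W(6)) - T(m(11)) = -220*(-291/(-27) - 15) - (216 + 11² + 35*11) = -220*(-291*(-1/27) - 15) - (216 + 121 + 385) = -220*(97/9 - 15) - 1*722 = -220*(-38/9) - 722 = 8360/9 - 722 = 1862/9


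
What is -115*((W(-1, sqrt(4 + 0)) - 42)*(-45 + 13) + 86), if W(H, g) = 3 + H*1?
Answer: -157090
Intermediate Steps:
W(H, g) = 3 + H
-115*((W(-1, sqrt(4 + 0)) - 42)*(-45 + 13) + 86) = -115*(((3 - 1) - 42)*(-45 + 13) + 86) = -115*((2 - 42)*(-32) + 86) = -115*(-40*(-32) + 86) = -115*(1280 + 86) = -115*1366 = -157090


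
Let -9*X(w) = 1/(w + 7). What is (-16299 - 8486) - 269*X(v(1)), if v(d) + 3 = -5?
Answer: -223334/9 ≈ -24815.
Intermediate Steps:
v(d) = -8 (v(d) = -3 - 5 = -8)
X(w) = -1/(9*(7 + w)) (X(w) = -1/(9*(w + 7)) = -1/(9*(7 + w)))
(-16299 - 8486) - 269*X(v(1)) = (-16299 - 8486) - (-269)/(63 + 9*(-8)) = -24785 - (-269)/(63 - 72) = -24785 - (-269)/(-9) = -24785 - (-269)*(-1)/9 = -24785 - 269*⅑ = -24785 - 269/9 = -223334/9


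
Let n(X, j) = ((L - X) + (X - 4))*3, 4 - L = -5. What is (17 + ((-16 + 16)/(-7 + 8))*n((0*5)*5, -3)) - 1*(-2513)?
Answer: 2530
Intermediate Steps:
L = 9 (L = 4 - 1*(-5) = 4 + 5 = 9)
n(X, j) = 15 (n(X, j) = ((9 - X) + (X - 4))*3 = ((9 - X) + (-4 + X))*3 = 5*3 = 15)
(17 + ((-16 + 16)/(-7 + 8))*n((0*5)*5, -3)) - 1*(-2513) = (17 + ((-16 + 16)/(-7 + 8))*15) - 1*(-2513) = (17 + (0/1)*15) + 2513 = (17 + (0*1)*15) + 2513 = (17 + 0*15) + 2513 = (17 + 0) + 2513 = 17 + 2513 = 2530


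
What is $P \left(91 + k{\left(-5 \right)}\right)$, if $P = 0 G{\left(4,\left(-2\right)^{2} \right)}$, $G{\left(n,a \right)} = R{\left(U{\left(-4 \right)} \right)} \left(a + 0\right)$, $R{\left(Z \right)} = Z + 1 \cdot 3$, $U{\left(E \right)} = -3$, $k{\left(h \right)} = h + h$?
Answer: $0$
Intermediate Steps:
$k{\left(h \right)} = 2 h$
$R{\left(Z \right)} = 3 + Z$ ($R{\left(Z \right)} = Z + 3 = 3 + Z$)
$G{\left(n,a \right)} = 0$ ($G{\left(n,a \right)} = \left(3 - 3\right) \left(a + 0\right) = 0 a = 0$)
$P = 0$ ($P = 0 \cdot 0 = 0$)
$P \left(91 + k{\left(-5 \right)}\right) = 0 \left(91 + 2 \left(-5\right)\right) = 0 \left(91 - 10\right) = 0 \cdot 81 = 0$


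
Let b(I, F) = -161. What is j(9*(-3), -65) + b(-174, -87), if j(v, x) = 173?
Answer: 12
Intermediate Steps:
j(9*(-3), -65) + b(-174, -87) = 173 - 161 = 12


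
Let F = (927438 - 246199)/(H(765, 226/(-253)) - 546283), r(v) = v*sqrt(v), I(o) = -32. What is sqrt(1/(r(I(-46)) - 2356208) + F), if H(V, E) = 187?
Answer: sqrt(-681239/546096 - 1/(2356208 + 128*I*sqrt(2))) ≈ 0.e-11 + 1.1169*I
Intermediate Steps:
r(v) = v**(3/2)
F = -681239/546096 (F = (927438 - 246199)/(187 - 546283) = 681239/(-546096) = 681239*(-1/546096) = -681239/546096 ≈ -1.2475)
sqrt(1/(r(I(-46)) - 2356208) + F) = sqrt(1/((-32)**(3/2) - 2356208) - 681239/546096) = sqrt(1/(-128*I*sqrt(2) - 2356208) - 681239/546096) = sqrt(1/(-2356208 - 128*I*sqrt(2)) - 681239/546096) = sqrt(-681239/546096 + 1/(-2356208 - 128*I*sqrt(2)))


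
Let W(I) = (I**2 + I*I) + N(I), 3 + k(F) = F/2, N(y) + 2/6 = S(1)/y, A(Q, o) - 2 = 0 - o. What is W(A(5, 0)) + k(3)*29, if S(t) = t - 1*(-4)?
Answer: -100/3 ≈ -33.333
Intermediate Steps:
A(Q, o) = 2 - o (A(Q, o) = 2 + (0 - o) = 2 - o)
S(t) = 4 + t (S(t) = t + 4 = 4 + t)
N(y) = -1/3 + 5/y (N(y) = -1/3 + (4 + 1)/y = -1/3 + 5/y)
k(F) = -3 + F/2
W(I) = 2*I**2 + (15 - I)/(3*I) (W(I) = (I**2 + I*I) + (15 - I)/(3*I) = (I**2 + I**2) + (15 - I)/(3*I) = 2*I**2 + (15 - I)/(3*I))
W(A(5, 0)) + k(3)*29 = (15 - (2 - 1*0) + 6*(2 - 1*0)**3)/(3*(2 - 1*0)) + (-3 + (1/2)*3)*29 = (15 - (2 + 0) + 6*(2 + 0)**3)/(3*(2 + 0)) + (-3 + 3/2)*29 = (1/3)*(15 - 1*2 + 6*2**3)/2 - 3/2*29 = (1/3)*(1/2)*(15 - 2 + 6*8) - 87/2 = (1/3)*(1/2)*(15 - 2 + 48) - 87/2 = (1/3)*(1/2)*61 - 87/2 = 61/6 - 87/2 = -100/3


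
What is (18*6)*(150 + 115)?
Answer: 28620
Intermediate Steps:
(18*6)*(150 + 115) = 108*265 = 28620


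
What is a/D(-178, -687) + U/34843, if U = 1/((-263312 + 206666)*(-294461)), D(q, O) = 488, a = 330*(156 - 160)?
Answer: -95895121950285509/35452135993741938 ≈ -2.7049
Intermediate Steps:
a = -1320 (a = 330*(-4) = -1320)
U = 1/16680037806 (U = -1/294461/(-56646) = -1/56646*(-1/294461) = 1/16680037806 ≈ 5.9952e-11)
a/D(-178, -687) + U/34843 = -1320/488 + (1/16680037806)/34843 = -1320*1/488 + (1/16680037806)*(1/34843) = -165/61 + 1/581182557274458 = -95895121950285509/35452135993741938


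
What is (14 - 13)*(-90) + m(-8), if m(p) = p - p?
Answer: -90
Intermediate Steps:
m(p) = 0
(14 - 13)*(-90) + m(-8) = (14 - 13)*(-90) + 0 = 1*(-90) + 0 = -90 + 0 = -90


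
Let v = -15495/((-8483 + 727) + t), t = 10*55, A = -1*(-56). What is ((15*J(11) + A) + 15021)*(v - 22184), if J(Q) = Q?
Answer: -406052999663/1201 ≈ -3.3810e+8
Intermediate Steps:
A = 56
t = 550
v = 5165/2402 (v = -15495/((-8483 + 727) + 550) = -15495/(-7756 + 550) = -15495/(-7206) = -15495*(-1/7206) = 5165/2402 ≈ 2.1503)
((15*J(11) + A) + 15021)*(v - 22184) = ((15*11 + 56) + 15021)*(5165/2402 - 22184) = ((165 + 56) + 15021)*(-53280803/2402) = (221 + 15021)*(-53280803/2402) = 15242*(-53280803/2402) = -406052999663/1201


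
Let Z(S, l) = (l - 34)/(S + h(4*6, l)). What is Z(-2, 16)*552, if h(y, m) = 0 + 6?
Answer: -2484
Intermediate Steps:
h(y, m) = 6
Z(S, l) = (-34 + l)/(6 + S) (Z(S, l) = (l - 34)/(S + 6) = (-34 + l)/(6 + S))
Z(-2, 16)*552 = ((-34 + 16)/(6 - 2))*552 = (-18/4)*552 = ((1/4)*(-18))*552 = -9/2*552 = -2484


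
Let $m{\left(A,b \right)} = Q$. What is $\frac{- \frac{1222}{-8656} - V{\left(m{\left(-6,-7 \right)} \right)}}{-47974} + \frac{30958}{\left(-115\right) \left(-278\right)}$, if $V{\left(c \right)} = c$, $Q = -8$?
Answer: $\frac{139711492331}{144303873040} \approx 0.96818$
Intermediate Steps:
$m{\left(A,b \right)} = -8$
$\frac{- \frac{1222}{-8656} - V{\left(m{\left(-6,-7 \right)} \right)}}{-47974} + \frac{30958}{\left(-115\right) \left(-278\right)} = \frac{- \frac{1222}{-8656} - -8}{-47974} + \frac{30958}{\left(-115\right) \left(-278\right)} = \left(\left(-1222\right) \left(- \frac{1}{8656}\right) + 8\right) \left(- \frac{1}{47974}\right) + \frac{30958}{31970} = \left(\frac{611}{4328} + 8\right) \left(- \frac{1}{47974}\right) + 30958 \cdot \frac{1}{31970} = \frac{35235}{4328} \left(- \frac{1}{47974}\right) + \frac{673}{695} = - \frac{35235}{207631472} + \frac{673}{695} = \frac{139711492331}{144303873040}$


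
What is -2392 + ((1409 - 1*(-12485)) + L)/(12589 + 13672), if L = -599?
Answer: -62803017/26261 ≈ -2391.5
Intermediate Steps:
-2392 + ((1409 - 1*(-12485)) + L)/(12589 + 13672) = -2392 + ((1409 - 1*(-12485)) - 599)/(12589 + 13672) = -2392 + ((1409 + 12485) - 599)/26261 = -2392 + (13894 - 599)*(1/26261) = -2392 + 13295*(1/26261) = -2392 + 13295/26261 = -62803017/26261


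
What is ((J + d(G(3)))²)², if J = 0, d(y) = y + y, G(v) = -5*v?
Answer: 810000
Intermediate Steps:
d(y) = 2*y
((J + d(G(3)))²)² = ((0 + 2*(-5*3))²)² = ((0 + 2*(-15))²)² = ((0 - 30)²)² = ((-30)²)² = 900² = 810000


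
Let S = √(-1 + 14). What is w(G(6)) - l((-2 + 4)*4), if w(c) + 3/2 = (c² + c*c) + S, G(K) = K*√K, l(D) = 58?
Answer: 745/2 + √13 ≈ 376.11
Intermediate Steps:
S = √13 ≈ 3.6056
G(K) = K^(3/2)
w(c) = -3/2 + √13 + 2*c² (w(c) = -3/2 + ((c² + c*c) + √13) = -3/2 + ((c² + c²) + √13) = -3/2 + (2*c² + √13) = -3/2 + (√13 + 2*c²) = -3/2 + √13 + 2*c²)
w(G(6)) - l((-2 + 4)*4) = (-3/2 + √13 + 2*(6^(3/2))²) - 1*58 = (-3/2 + √13 + 2*(6*√6)²) - 58 = (-3/2 + √13 + 2*216) - 58 = (-3/2 + √13 + 432) - 58 = (861/2 + √13) - 58 = 745/2 + √13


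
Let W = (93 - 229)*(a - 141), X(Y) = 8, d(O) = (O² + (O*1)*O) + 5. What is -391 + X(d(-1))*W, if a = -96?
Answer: 257465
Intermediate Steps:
d(O) = 5 + 2*O² (d(O) = (O² + O*O) + 5 = (O² + O²) + 5 = 2*O² + 5 = 5 + 2*O²)
W = 32232 (W = (93 - 229)*(-96 - 141) = -136*(-237) = 32232)
-391 + X(d(-1))*W = -391 + 8*32232 = -391 + 257856 = 257465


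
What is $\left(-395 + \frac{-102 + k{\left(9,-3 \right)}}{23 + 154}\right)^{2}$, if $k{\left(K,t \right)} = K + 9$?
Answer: $\frac{544428889}{3481} \approx 1.564 \cdot 10^{5}$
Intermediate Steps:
$k{\left(K,t \right)} = 9 + K$
$\left(-395 + \frac{-102 + k{\left(9,-3 \right)}}{23 + 154}\right)^{2} = \left(-395 + \frac{-102 + \left(9 + 9\right)}{23 + 154}\right)^{2} = \left(-395 + \frac{-102 + 18}{177}\right)^{2} = \left(-395 - \frac{28}{59}\right)^{2} = \left(- \frac{23333}{59}\right)^{2} = \frac{544428889}{3481}$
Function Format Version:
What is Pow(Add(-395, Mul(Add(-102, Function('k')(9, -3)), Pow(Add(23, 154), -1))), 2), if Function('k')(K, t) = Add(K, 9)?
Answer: Rational(544428889, 3481) ≈ 1.5640e+5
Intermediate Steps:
Function('k')(K, t) = Add(9, K)
Pow(Add(-395, Mul(Add(-102, Function('k')(9, -3)), Pow(Add(23, 154), -1))), 2) = Pow(Add(-395, Mul(Add(-102, Add(9, 9)), Pow(Add(23, 154), -1))), 2) = Pow(Add(-395, Mul(Add(-102, 18), Pow(177, -1))), 2) = Pow(Add(-395, Mul(-84, Rational(1, 177))), 2) = Pow(Add(-395, Rational(-28, 59)), 2) = Pow(Rational(-23333, 59), 2) = Rational(544428889, 3481)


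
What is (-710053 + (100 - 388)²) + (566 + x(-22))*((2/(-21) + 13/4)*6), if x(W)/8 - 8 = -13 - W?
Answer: -4296748/7 ≈ -6.1382e+5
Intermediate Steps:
x(W) = -40 - 8*W (x(W) = 64 + 8*(-13 - W) = 64 + (-104 - 8*W) = -40 - 8*W)
(-710053 + (100 - 388)²) + (566 + x(-22))*((2/(-21) + 13/4)*6) = (-710053 + (100 - 388)²) + (566 + (-40 - 8*(-22)))*((2/(-21) + 13/4)*6) = (-710053 + (-288)²) + (566 + (-40 + 176))*((2*(-1/21) + 13*(¼))*6) = (-710053 + 82944) + (566 + 136)*((-2/21 + 13/4)*6) = -627109 + 702*((265/84)*6) = -627109 + 702*(265/14) = -627109 + 93015/7 = -4296748/7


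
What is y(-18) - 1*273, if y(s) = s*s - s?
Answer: 69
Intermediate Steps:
y(s) = s² - s
y(-18) - 1*273 = -18*(-1 - 18) - 1*273 = -18*(-19) - 273 = 342 - 273 = 69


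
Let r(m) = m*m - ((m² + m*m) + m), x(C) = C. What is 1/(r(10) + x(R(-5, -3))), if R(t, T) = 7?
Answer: -1/103 ≈ -0.0097087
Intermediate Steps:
r(m) = -m - m² (r(m) = m² - ((m² + m²) + m) = m² - (2*m² + m) = m² - (m + 2*m²) = m² + (-m - 2*m²) = -m - m²)
1/(r(10) + x(R(-5, -3))) = 1/(-1*10*(1 + 10) + 7) = 1/(-1*10*11 + 7) = 1/(-110 + 7) = 1/(-103) = -1/103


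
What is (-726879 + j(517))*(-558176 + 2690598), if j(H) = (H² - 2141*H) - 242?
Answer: -3340927387638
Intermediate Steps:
j(H) = -242 + H² - 2141*H
(-726879 + j(517))*(-558176 + 2690598) = (-726879 + (-242 + 517² - 2141*517))*(-558176 + 2690598) = (-726879 + (-242 + 267289 - 1106897))*2132422 = (-726879 - 839850)*2132422 = -1566729*2132422 = -3340927387638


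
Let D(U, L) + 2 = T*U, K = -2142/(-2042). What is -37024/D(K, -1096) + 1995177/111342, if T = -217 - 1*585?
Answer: 246946272189/3994320022 ≈ 61.824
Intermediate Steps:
K = 1071/1021 (K = -2142*(-1/2042) = 1071/1021 ≈ 1.0490)
T = -802 (T = -217 - 585 = -802)
D(U, L) = -2 - 802*U
-37024/D(K, -1096) + 1995177/111342 = -37024/(-2 - 802*1071/1021) + 1995177/111342 = -37024/(-2 - 858942/1021) + 1995177*(1/111342) = -37024/(-860984/1021) + 665059/37114 = -37024*(-1021/860984) + 665059/37114 = 4725188/107623 + 665059/37114 = 246946272189/3994320022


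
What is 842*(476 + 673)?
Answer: 967458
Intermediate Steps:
842*(476 + 673) = 842*1149 = 967458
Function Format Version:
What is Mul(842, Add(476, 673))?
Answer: 967458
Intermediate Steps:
Mul(842, Add(476, 673)) = Mul(842, 1149) = 967458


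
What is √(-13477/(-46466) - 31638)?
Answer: I*√68308636495246/46466 ≈ 177.87*I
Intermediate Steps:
√(-13477/(-46466) - 31638) = √(-13477*(-1/46466) - 31638) = √(13477/46466 - 31638) = √(-1470077831/46466) = I*√68308636495246/46466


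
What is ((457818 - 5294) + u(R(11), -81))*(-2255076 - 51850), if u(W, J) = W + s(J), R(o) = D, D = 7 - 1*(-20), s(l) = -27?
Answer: -1043939381224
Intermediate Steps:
D = 27 (D = 7 + 20 = 27)
R(o) = 27
u(W, J) = -27 + W (u(W, J) = W - 27 = -27 + W)
((457818 - 5294) + u(R(11), -81))*(-2255076 - 51850) = ((457818 - 5294) + (-27 + 27))*(-2255076 - 51850) = (452524 + 0)*(-2306926) = 452524*(-2306926) = -1043939381224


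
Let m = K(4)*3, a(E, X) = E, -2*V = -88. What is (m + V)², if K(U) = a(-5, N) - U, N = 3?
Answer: 289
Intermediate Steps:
V = 44 (V = -½*(-88) = 44)
K(U) = -5 - U
m = -27 (m = (-5 - 1*4)*3 = (-5 - 4)*3 = -9*3 = -27)
(m + V)² = (-27 + 44)² = 17² = 289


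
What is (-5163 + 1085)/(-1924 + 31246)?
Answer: -2039/14661 ≈ -0.13908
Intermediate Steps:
(-5163 + 1085)/(-1924 + 31246) = -4078/29322 = -4078*1/29322 = -2039/14661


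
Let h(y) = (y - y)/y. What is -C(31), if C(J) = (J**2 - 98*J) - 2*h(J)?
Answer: 2077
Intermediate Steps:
h(y) = 0 (h(y) = 0/y = 0)
C(J) = J**2 - 98*J (C(J) = (J**2 - 98*J) - 2*0 = (J**2 - 98*J) + 0 = J**2 - 98*J)
-C(31) = -31*(-98 + 31) = -31*(-67) = -1*(-2077) = 2077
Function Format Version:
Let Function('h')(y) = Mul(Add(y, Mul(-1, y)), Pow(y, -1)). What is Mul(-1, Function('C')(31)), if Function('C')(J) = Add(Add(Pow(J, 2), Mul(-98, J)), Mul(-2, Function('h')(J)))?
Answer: 2077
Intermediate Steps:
Function('h')(y) = 0 (Function('h')(y) = Mul(0, Pow(y, -1)) = 0)
Function('C')(J) = Add(Pow(J, 2), Mul(-98, J)) (Function('C')(J) = Add(Add(Pow(J, 2), Mul(-98, J)), Mul(-2, 0)) = Add(Add(Pow(J, 2), Mul(-98, J)), 0) = Add(Pow(J, 2), Mul(-98, J)))
Mul(-1, Function('C')(31)) = Mul(-1, Mul(31, Add(-98, 31))) = Mul(-1, Mul(31, -67)) = Mul(-1, -2077) = 2077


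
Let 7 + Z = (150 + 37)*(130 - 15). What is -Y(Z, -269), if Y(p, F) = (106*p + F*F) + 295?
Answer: -2351444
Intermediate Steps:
Z = 21498 (Z = -7 + (150 + 37)*(130 - 15) = -7 + 187*115 = -7 + 21505 = 21498)
Y(p, F) = 295 + F² + 106*p (Y(p, F) = (106*p + F²) + 295 = (F² + 106*p) + 295 = 295 + F² + 106*p)
-Y(Z, -269) = -(295 + (-269)² + 106*21498) = -(295 + 72361 + 2278788) = -1*2351444 = -2351444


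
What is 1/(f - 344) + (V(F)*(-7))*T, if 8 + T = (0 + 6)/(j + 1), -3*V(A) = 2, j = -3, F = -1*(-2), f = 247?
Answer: -14941/291 ≈ -51.344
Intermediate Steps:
F = 2
V(A) = -2/3 (V(A) = -1/3*2 = -2/3)
T = -11 (T = -8 + (0 + 6)/(-3 + 1) = -8 + 6/(-2) = -8 + 6*(-1/2) = -8 - 3 = -11)
1/(f - 344) + (V(F)*(-7))*T = 1/(247 - 344) - 2/3*(-7)*(-11) = 1/(-97) + (14/3)*(-11) = -1/97 - 154/3 = -14941/291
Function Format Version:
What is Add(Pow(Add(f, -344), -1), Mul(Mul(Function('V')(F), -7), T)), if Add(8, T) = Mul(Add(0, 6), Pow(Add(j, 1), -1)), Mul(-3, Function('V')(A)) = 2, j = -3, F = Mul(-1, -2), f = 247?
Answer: Rational(-14941, 291) ≈ -51.344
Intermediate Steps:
F = 2
Function('V')(A) = Rational(-2, 3) (Function('V')(A) = Mul(Rational(-1, 3), 2) = Rational(-2, 3))
T = -11 (T = Add(-8, Mul(Add(0, 6), Pow(Add(-3, 1), -1))) = Add(-8, Mul(6, Pow(-2, -1))) = Add(-8, Mul(6, Rational(-1, 2))) = Add(-8, -3) = -11)
Add(Pow(Add(f, -344), -1), Mul(Mul(Function('V')(F), -7), T)) = Add(Pow(Add(247, -344), -1), Mul(Mul(Rational(-2, 3), -7), -11)) = Add(Pow(-97, -1), Mul(Rational(14, 3), -11)) = Add(Rational(-1, 97), Rational(-154, 3)) = Rational(-14941, 291)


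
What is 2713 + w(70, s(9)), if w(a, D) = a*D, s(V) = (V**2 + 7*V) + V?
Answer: 13423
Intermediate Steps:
s(V) = V**2 + 8*V
w(a, D) = D*a
2713 + w(70, s(9)) = 2713 + (9*(8 + 9))*70 = 2713 + (9*17)*70 = 2713 + 153*70 = 2713 + 10710 = 13423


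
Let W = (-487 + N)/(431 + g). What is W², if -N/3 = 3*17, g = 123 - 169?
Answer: 16384/5929 ≈ 2.7634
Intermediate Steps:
g = -46
N = -153 (N = -9*17 = -3*51 = -153)
W = -128/77 (W = (-487 - 153)/(431 - 46) = -640/385 = -640*1/385 = -128/77 ≈ -1.6623)
W² = (-128/77)² = 16384/5929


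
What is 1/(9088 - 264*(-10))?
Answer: 1/11728 ≈ 8.5266e-5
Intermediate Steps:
1/(9088 - 264*(-10)) = 1/(9088 + 2640) = 1/11728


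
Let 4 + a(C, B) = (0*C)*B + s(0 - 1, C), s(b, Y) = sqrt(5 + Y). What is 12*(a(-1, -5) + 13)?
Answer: 132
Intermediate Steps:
a(C, B) = -4 + sqrt(5 + C) (a(C, B) = -4 + ((0*C)*B + sqrt(5 + C)) = -4 + (0*B + sqrt(5 + C)) = -4 + (0 + sqrt(5 + C)) = -4 + sqrt(5 + C))
12*(a(-1, -5) + 13) = 12*((-4 + sqrt(5 - 1)) + 13) = 12*((-4 + sqrt(4)) + 13) = 12*((-4 + 2) + 13) = 12*(-2 + 13) = 12*11 = 132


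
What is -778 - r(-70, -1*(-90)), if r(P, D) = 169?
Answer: -947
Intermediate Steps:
-778 - r(-70, -1*(-90)) = -778 - 1*169 = -778 - 169 = -947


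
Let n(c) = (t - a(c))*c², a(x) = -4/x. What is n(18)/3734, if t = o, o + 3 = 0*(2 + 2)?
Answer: -450/1867 ≈ -0.24103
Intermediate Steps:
o = -3 (o = -3 + 0*(2 + 2) = -3 + 0*4 = -3 + 0 = -3)
t = -3
n(c) = c²*(-3 + 4/c) (n(c) = (-3 - (-4)/c)*c² = (-3 + 4/c)*c² = c²*(-3 + 4/c))
n(18)/3734 = (18*(4 - 3*18))/3734 = (18*(4 - 54))*(1/3734) = (18*(-50))*(1/3734) = -900*1/3734 = -450/1867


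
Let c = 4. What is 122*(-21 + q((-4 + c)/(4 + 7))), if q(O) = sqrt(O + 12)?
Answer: -2562 + 244*sqrt(3) ≈ -2139.4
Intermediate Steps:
q(O) = sqrt(12 + O)
122*(-21 + q((-4 + c)/(4 + 7))) = 122*(-21 + sqrt(12 + (-4 + 4)/(4 + 7))) = 122*(-21 + sqrt(12 + 0/11)) = 122*(-21 + sqrt(12 + 0*(1/11))) = 122*(-21 + sqrt(12 + 0)) = 122*(-21 + sqrt(12)) = 122*(-21 + 2*sqrt(3)) = -2562 + 244*sqrt(3)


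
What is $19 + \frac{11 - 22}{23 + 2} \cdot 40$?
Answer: $\frac{7}{5} \approx 1.4$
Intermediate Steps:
$19 + \frac{11 - 22}{23 + 2} \cdot 40 = 19 + - \frac{11}{25} \cdot 40 = 19 + \left(-11\right) \frac{1}{25} \cdot 40 = 19 - \frac{88}{5} = \frac{7}{5}$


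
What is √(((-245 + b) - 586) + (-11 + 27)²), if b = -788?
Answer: I*√1363 ≈ 36.919*I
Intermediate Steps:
√(((-245 + b) - 586) + (-11 + 27)²) = √(((-245 - 788) - 586) + (-11 + 27)²) = √((-1033 - 586) + 16²) = √(-1619 + 256) = √(-1363) = I*√1363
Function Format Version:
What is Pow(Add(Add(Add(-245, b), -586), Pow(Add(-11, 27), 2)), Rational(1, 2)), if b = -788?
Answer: Mul(I, Pow(1363, Rational(1, 2))) ≈ Mul(36.919, I)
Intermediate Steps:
Pow(Add(Add(Add(-245, b), -586), Pow(Add(-11, 27), 2)), Rational(1, 2)) = Pow(Add(Add(Add(-245, -788), -586), Pow(Add(-11, 27), 2)), Rational(1, 2)) = Pow(Add(Add(-1033, -586), Pow(16, 2)), Rational(1, 2)) = Pow(Add(-1619, 256), Rational(1, 2)) = Pow(-1363, Rational(1, 2)) = Mul(I, Pow(1363, Rational(1, 2)))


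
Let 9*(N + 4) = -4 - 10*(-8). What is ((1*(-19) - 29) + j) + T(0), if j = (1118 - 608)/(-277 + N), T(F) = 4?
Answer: -112522/2453 ≈ -45.871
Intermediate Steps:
N = 40/9 (N = -4 + (-4 - 10*(-8))/9 = -4 + (-4 + 80)/9 = -4 + (1/9)*76 = -4 + 76/9 = 40/9 ≈ 4.4444)
j = -4590/2453 (j = (1118 - 608)/(-277 + 40/9) = 510/(-2453/9) = 510*(-9/2453) = -4590/2453 ≈ -1.8712)
((1*(-19) - 29) + j) + T(0) = ((1*(-19) - 29) - 4590/2453) + 4 = ((-19 - 29) - 4590/2453) + 4 = (-48 - 4590/2453) + 4 = -122334/2453 + 4 = -112522/2453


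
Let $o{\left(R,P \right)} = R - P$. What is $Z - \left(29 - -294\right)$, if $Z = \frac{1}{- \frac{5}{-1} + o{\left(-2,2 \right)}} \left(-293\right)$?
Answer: $-616$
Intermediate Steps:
$Z = -293$ ($Z = \frac{1}{- \frac{5}{-1} - 4} \left(-293\right) = \frac{1}{\left(-5\right) \left(-1\right) - 4} \left(-293\right) = \frac{1}{5 - 4} \left(-293\right) = 1^{-1} \left(-293\right) = 1 \left(-293\right) = -293$)
$Z - \left(29 - -294\right) = -293 - \left(29 - -294\right) = -293 - \left(29 + 294\right) = -293 - 323 = -616$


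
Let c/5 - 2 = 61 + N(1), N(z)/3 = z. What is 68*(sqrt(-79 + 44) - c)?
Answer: -22440 + 68*I*sqrt(35) ≈ -22440.0 + 402.29*I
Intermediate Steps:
N(z) = 3*z
c = 330 (c = 10 + 5*(61 + 3*1) = 10 + 5*(61 + 3) = 10 + 5*64 = 10 + 320 = 330)
68*(sqrt(-79 + 44) - c) = 68*(sqrt(-79 + 44) - 1*330) = 68*(sqrt(-35) - 330) = 68*(I*sqrt(35) - 330) = 68*(-330 + I*sqrt(35)) = -22440 + 68*I*sqrt(35)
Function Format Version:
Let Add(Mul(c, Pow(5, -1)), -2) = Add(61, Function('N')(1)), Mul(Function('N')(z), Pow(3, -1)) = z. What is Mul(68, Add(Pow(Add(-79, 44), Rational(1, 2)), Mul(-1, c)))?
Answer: Add(-22440, Mul(68, I, Pow(35, Rational(1, 2)))) ≈ Add(-22440., Mul(402.29, I))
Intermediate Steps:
Function('N')(z) = Mul(3, z)
c = 330 (c = Add(10, Mul(5, Add(61, Mul(3, 1)))) = Add(10, Mul(5, Add(61, 3))) = Add(10, Mul(5, 64)) = Add(10, 320) = 330)
Mul(68, Add(Pow(Add(-79, 44), Rational(1, 2)), Mul(-1, c))) = Mul(68, Add(Pow(Add(-79, 44), Rational(1, 2)), Mul(-1, 330))) = Mul(68, Add(Pow(-35, Rational(1, 2)), -330)) = Mul(68, Add(Mul(I, Pow(35, Rational(1, 2))), -330)) = Mul(68, Add(-330, Mul(I, Pow(35, Rational(1, 2))))) = Add(-22440, Mul(68, I, Pow(35, Rational(1, 2))))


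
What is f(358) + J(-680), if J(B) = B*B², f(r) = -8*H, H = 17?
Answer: -314432136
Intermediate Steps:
f(r) = -136 (f(r) = -8*17 = -136)
J(B) = B³
f(358) + J(-680) = -136 + (-680)³ = -136 - 314432000 = -314432136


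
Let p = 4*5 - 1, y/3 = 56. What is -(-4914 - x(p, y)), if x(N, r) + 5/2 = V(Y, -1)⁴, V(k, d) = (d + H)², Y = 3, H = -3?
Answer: 140895/2 ≈ 70448.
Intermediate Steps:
y = 168 (y = 3*56 = 168)
p = 19 (p = 20 - 1 = 19)
V(k, d) = (-3 + d)² (V(k, d) = (d - 3)² = (-3 + d)²)
x(N, r) = 131067/2 (x(N, r) = -5/2 + ((-3 - 1)²)⁴ = -5/2 + ((-4)²)⁴ = -5/2 + 16⁴ = -5/2 + 65536 = 131067/2)
-(-4914 - x(p, y)) = -(-4914 - 1*131067/2) = -(-4914 - 131067/2) = -1*(-140895/2) = 140895/2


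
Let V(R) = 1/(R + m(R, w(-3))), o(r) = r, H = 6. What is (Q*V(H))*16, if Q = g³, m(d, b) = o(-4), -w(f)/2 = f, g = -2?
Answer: -64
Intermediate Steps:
w(f) = -2*f
m(d, b) = -4
Q = -8 (Q = (-2)³ = -8)
V(R) = 1/(-4 + R) (V(R) = 1/(R - 4) = 1/(-4 + R))
(Q*V(H))*16 = -8/(-4 + 6)*16 = -8/2*16 = -8*½*16 = -4*16 = -64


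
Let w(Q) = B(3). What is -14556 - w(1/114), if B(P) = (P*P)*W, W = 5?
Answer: -14601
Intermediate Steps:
B(P) = 5*P**2 (B(P) = (P*P)*5 = P**2*5 = 5*P**2)
w(Q) = 45 (w(Q) = 5*3**2 = 5*9 = 45)
-14556 - w(1/114) = -14556 - 1*45 = -14556 - 45 = -14601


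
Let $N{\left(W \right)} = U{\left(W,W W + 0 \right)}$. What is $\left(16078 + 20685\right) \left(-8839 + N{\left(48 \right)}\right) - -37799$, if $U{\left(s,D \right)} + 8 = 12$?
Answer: $-324763306$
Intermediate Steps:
$U{\left(s,D \right)} = 4$ ($U{\left(s,D \right)} = -8 + 12 = 4$)
$N{\left(W \right)} = 4$
$\left(16078 + 20685\right) \left(-8839 + N{\left(48 \right)}\right) - -37799 = \left(16078 + 20685\right) \left(-8839 + 4\right) - -37799 = 36763 \left(-8835\right) + 37799 = -324801105 + 37799 = -324763306$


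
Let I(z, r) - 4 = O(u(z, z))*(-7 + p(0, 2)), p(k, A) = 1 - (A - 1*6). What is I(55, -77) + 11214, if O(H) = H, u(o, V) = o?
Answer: 11108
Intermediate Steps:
p(k, A) = 7 - A (p(k, A) = 1 - (A - 6) = 1 - (-6 + A) = 1 + (6 - A) = 7 - A)
I(z, r) = 4 - 2*z (I(z, r) = 4 + z*(-7 + (7 - 1*2)) = 4 + z*(-7 + (7 - 2)) = 4 + z*(-7 + 5) = 4 + z*(-2) = 4 - 2*z)
I(55, -77) + 11214 = (4 - 2*55) + 11214 = (4 - 110) + 11214 = -106 + 11214 = 11108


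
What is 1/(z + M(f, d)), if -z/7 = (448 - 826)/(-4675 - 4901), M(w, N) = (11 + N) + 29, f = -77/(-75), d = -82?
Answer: -76/3213 ≈ -0.023654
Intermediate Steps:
f = 77/75 (f = -77*(-1/75) = 77/75 ≈ 1.0267)
M(w, N) = 40 + N
z = -21/76 (z = -7*(448 - 826)/(-4675 - 4901) = -(-2646)/(-9576) = -(-2646)*(-1)/9576 = -7*3/76 = -21/76 ≈ -0.27632)
1/(z + M(f, d)) = 1/(-21/76 + (40 - 82)) = 1/(-21/76 - 42) = 1/(-3213/76) = -76/3213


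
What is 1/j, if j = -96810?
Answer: -1/96810 ≈ -1.0330e-5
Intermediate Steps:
1/j = 1/(-96810) = -1/96810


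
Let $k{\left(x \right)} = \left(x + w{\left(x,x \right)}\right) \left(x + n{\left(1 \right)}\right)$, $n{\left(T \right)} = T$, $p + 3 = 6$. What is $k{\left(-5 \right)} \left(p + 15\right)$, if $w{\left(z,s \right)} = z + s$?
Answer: $1080$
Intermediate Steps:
$p = 3$ ($p = -3 + 6 = 3$)
$w{\left(z,s \right)} = s + z$
$k{\left(x \right)} = 3 x \left(1 + x\right)$ ($k{\left(x \right)} = \left(x + \left(x + x\right)\right) \left(x + 1\right) = \left(x + 2 x\right) \left(1 + x\right) = 3 x \left(1 + x\right)$)
$k{\left(-5 \right)} \left(p + 15\right) = 3 \left(-5\right) \left(1 - 5\right) \left(3 + 15\right) = 3 \left(-5\right) \left(-4\right) 18 = 60 \cdot 18 = 1080$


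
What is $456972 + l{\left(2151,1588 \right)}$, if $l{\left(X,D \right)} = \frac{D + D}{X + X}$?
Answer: $\frac{982948360}{2151} \approx 4.5697 \cdot 10^{5}$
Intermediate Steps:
$l{\left(X,D \right)} = \frac{D}{X}$ ($l{\left(X,D \right)} = \frac{2 D}{2 X} = 2 D \frac{1}{2 X} = \frac{D}{X}$)
$456972 + l{\left(2151,1588 \right)} = 456972 + \frac{1588}{2151} = \frac{982948360}{2151}$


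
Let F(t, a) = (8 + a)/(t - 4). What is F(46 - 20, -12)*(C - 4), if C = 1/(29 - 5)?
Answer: 95/132 ≈ 0.71970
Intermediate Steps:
C = 1/24 ≈ 0.041667
F(t, a) = (8 + a)/(-4 + t)
F(46 - 20, -12)*(C - 4) = ((8 - 12)/(-4 + (46 - 20)))*(1/24 - 4) = (-4/(-4 + 26))*(-95/24) = (-4/22)*(-95/24) = ((1/22)*(-4))*(-95/24) = -2/11*(-95/24) = 95/132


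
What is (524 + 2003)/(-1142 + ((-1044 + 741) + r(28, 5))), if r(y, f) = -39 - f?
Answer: -2527/1489 ≈ -1.6971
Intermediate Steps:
(524 + 2003)/(-1142 + ((-1044 + 741) + r(28, 5))) = (524 + 2003)/(-1142 + ((-1044 + 741) + (-39 - 1*5))) = 2527/(-1142 + (-303 + (-39 - 5))) = 2527/(-1142 + (-303 - 44)) = 2527/(-1142 - 347) = 2527/(-1489) = 2527*(-1/1489) = -2527/1489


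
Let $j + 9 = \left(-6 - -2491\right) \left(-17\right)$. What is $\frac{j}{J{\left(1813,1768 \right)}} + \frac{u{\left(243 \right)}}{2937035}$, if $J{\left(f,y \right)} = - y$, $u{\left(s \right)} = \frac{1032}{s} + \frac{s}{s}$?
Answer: $\frac{1005222037949}{42060690828} \approx 23.899$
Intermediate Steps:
$u{\left(s \right)} = 1 + \frac{1032}{s}$ ($u{\left(s \right)} = \frac{1032}{s} + 1 = 1 + \frac{1032}{s}$)
$j = -42254$ ($j = -9 + \left(-6 - -2491\right) \left(-17\right) = -9 + \left(-6 + 2491\right) \left(-17\right) = -9 + 2485 \left(-17\right) = -9 - 42245 = -42254$)
$\frac{j}{J{\left(1813,1768 \right)}} + \frac{u{\left(243 \right)}}{2937035} = - \frac{42254}{\left(-1\right) 1768} + \frac{\frac{1}{243} \left(1032 + 243\right)}{2937035} = - \frac{42254}{-1768} + \frac{1}{243} \cdot 1275 \cdot \frac{1}{2937035} = \left(-42254\right) \left(- \frac{1}{1768}\right) + \frac{425}{81} \cdot \frac{1}{2937035} = \frac{21127}{884} + \frac{85}{47579967} = \frac{1005222037949}{42060690828}$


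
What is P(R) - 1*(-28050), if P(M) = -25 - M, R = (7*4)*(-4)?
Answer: 28137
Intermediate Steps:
R = -112 (R = 28*(-4) = -112)
P(R) - 1*(-28050) = (-25 - 1*(-112)) - 1*(-28050) = (-25 + 112) + 28050 = 87 + 28050 = 28137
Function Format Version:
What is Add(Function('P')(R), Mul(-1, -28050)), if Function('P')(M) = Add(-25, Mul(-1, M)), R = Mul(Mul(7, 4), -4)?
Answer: 28137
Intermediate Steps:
R = -112 (R = Mul(28, -4) = -112)
Add(Function('P')(R), Mul(-1, -28050)) = Add(Add(-25, Mul(-1, -112)), Mul(-1, -28050)) = Add(Add(-25, 112), 28050) = Add(87, 28050) = 28137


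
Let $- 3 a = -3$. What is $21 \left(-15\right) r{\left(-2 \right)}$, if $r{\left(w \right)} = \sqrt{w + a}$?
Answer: $- 315 i \approx - 315.0 i$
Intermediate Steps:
$a = 1$ ($a = \left(- \frac{1}{3}\right) \left(-3\right) = 1$)
$r{\left(w \right)} = \sqrt{1 + w}$ ($r{\left(w \right)} = \sqrt{w + 1} = \sqrt{1 + w}$)
$21 \left(-15\right) r{\left(-2 \right)} = 21 \left(-15\right) \sqrt{1 - 2} = - 315 \sqrt{-1} = - 315 i$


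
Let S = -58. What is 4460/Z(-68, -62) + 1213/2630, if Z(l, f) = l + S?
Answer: -5788481/165690 ≈ -34.936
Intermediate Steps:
Z(l, f) = -58 + l (Z(l, f) = l - 58 = -58 + l)
4460/Z(-68, -62) + 1213/2630 = 4460/(-58 - 68) + 1213/2630 = 4460/(-126) + 1213*(1/2630) = 4460*(-1/126) + 1213/2630 = -2230/63 + 1213/2630 = -5788481/165690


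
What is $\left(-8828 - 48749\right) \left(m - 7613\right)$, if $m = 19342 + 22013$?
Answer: $-1942763134$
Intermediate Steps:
$m = 41355$
$\left(-8828 - 48749\right) \left(m - 7613\right) = \left(-8828 - 48749\right) \left(41355 - 7613\right) = \left(-57577\right) 33742 = -1942763134$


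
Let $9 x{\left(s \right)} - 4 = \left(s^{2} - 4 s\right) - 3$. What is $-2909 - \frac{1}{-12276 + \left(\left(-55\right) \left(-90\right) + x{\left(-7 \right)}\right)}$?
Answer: $- \frac{63858365}{21952} \approx -2909.0$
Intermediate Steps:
$x{\left(s \right)} = \frac{1}{9} - \frac{4 s}{9} + \frac{s^{2}}{9}$ ($x{\left(s \right)} = \frac{4}{9} + \frac{\left(s^{2} - 4 s\right) - 3}{9} = \frac{4}{9} + \frac{-3 + s^{2} - 4 s}{9} = \frac{4}{9} - \left(\frac{1}{3} - \frac{s^{2}}{9} + \frac{4 s}{9}\right) = \frac{1}{9} - \frac{4 s}{9} + \frac{s^{2}}{9}$)
$-2909 - \frac{1}{-12276 + \left(\left(-55\right) \left(-90\right) + x{\left(-7 \right)}\right)} = -2909 - \frac{1}{-12276 + \left(\left(-55\right) \left(-90\right) + \left(\frac{1}{9} - - \frac{28}{9} + \frac{\left(-7\right)^{2}}{9}\right)\right)} = -2909 - \frac{1}{-12276 + \left(4950 + \left(\frac{1}{9} + \frac{28}{9} + \frac{1}{9} \cdot 49\right)\right)} = -2909 - \frac{1}{-12276 + \left(4950 + \left(\frac{1}{9} + \frac{28}{9} + \frac{49}{9}\right)\right)} = -2909 - \frac{1}{-12276 + \left(4950 + \frac{26}{3}\right)} = -2909 - \frac{1}{-12276 + \frac{14876}{3}} = -2909 - \frac{1}{- \frac{21952}{3}} = -2909 - - \frac{3}{21952} = -2909 + \frac{3}{21952} = - \frac{63858365}{21952}$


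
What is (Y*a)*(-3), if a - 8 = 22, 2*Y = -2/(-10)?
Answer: -9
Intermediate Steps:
Y = ⅒ (Y = (-2/(-10))/2 = (-2*(-⅒))/2 = (½)*(⅕) = ⅒ ≈ 0.10000)
a = 30 (a = 8 + 22 = 30)
(Y*a)*(-3) = ((⅒)*30)*(-3) = 3*(-3) = -9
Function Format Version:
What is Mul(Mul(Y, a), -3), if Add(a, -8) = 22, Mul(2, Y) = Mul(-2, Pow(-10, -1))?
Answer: -9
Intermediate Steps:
Y = Rational(1, 10) (Y = Mul(Rational(1, 2), Mul(-2, Pow(-10, -1))) = Mul(Rational(1, 2), Mul(-2, Rational(-1, 10))) = Mul(Rational(1, 2), Rational(1, 5)) = Rational(1, 10) ≈ 0.10000)
a = 30 (a = Add(8, 22) = 30)
Mul(Mul(Y, a), -3) = Mul(Mul(Rational(1, 10), 30), -3) = Mul(3, -3) = -9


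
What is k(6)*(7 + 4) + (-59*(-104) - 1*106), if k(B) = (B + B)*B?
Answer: 6822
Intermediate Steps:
k(B) = 2*B² (k(B) = (2*B)*B = 2*B²)
k(6)*(7 + 4) + (-59*(-104) - 1*106) = (2*6²)*(7 + 4) + (-59*(-104) - 1*106) = (2*36)*11 + (6136 - 106) = 72*11 + 6030 = 792 + 6030 = 6822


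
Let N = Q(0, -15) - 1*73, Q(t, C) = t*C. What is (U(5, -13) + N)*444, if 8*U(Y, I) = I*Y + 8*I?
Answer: -83583/2 ≈ -41792.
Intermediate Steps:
Q(t, C) = C*t
N = -73 (N = -15*0 - 1*73 = 0 - 73 = -73)
U(Y, I) = I + I*Y/8 (U(Y, I) = (I*Y + 8*I)/8 = (8*I + I*Y)/8 = I + I*Y/8)
(U(5, -13) + N)*444 = ((1/8)*(-13)*(8 + 5) - 73)*444 = ((1/8)*(-13)*13 - 73)*444 = (-169/8 - 73)*444 = -753/8*444 = -83583/2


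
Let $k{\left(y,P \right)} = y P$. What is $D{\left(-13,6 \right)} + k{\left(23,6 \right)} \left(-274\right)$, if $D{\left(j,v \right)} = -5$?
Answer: $-37817$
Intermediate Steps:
$k{\left(y,P \right)} = P y$
$D{\left(-13,6 \right)} + k{\left(23,6 \right)} \left(-274\right) = -5 + 6 \cdot 23 \left(-274\right) = -5 + 138 \left(-274\right) = -5 - 37812 = -37817$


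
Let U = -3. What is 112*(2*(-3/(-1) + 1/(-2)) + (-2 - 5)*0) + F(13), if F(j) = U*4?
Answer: 548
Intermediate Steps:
F(j) = -12 (F(j) = -3*4 = -12)
112*(2*(-3/(-1) + 1/(-2)) + (-2 - 5)*0) + F(13) = 112*(2*(-3/(-1) + 1/(-2)) + (-2 - 5)*0) - 12 = 112*(2*(-3*(-1) + 1*(-1/2)) - 7*0) - 12 = 112*(2*(3 - 1/2) + 0) - 12 = 112*(2*(5/2) + 0) - 12 = 112*(5 + 0) - 12 = 112*5 - 12 = 560 - 12 = 548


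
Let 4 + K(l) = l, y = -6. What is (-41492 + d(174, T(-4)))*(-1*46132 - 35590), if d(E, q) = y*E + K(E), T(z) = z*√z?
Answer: 3462234252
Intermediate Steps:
T(z) = z^(3/2)
K(l) = -4 + l
d(E, q) = -4 - 5*E (d(E, q) = -6*E + (-4 + E) = -4 - 5*E)
(-41492 + d(174, T(-4)))*(-1*46132 - 35590) = (-41492 + (-4 - 5*174))*(-1*46132 - 35590) = (-41492 + (-4 - 870))*(-46132 - 35590) = (-41492 - 874)*(-81722) = -42366*(-81722) = 3462234252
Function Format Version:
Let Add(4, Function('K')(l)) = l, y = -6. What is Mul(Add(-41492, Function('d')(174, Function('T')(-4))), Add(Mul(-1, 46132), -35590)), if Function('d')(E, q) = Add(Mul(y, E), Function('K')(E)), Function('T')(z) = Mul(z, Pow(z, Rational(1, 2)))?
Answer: 3462234252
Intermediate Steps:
Function('T')(z) = Pow(z, Rational(3, 2))
Function('K')(l) = Add(-4, l)
Function('d')(E, q) = Add(-4, Mul(-5, E)) (Function('d')(E, q) = Add(Mul(-6, E), Add(-4, E)) = Add(-4, Mul(-5, E)))
Mul(Add(-41492, Function('d')(174, Function('T')(-4))), Add(Mul(-1, 46132), -35590)) = Mul(Add(-41492, Add(-4, Mul(-5, 174))), Add(Mul(-1, 46132), -35590)) = Mul(Add(-41492, Add(-4, -870)), Add(-46132, -35590)) = Mul(Add(-41492, -874), -81722) = Mul(-42366, -81722) = 3462234252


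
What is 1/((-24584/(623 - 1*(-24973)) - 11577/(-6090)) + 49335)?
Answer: 12989970/640872387311 ≈ 2.0269e-5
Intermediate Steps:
1/((-24584/(623 - 1*(-24973)) - 11577/(-6090)) + 49335) = 1/((-24584/(623 + 24973) - 11577*(-1/6090)) + 49335) = 1/((-24584/25596 + 3859/2030) + 49335) = 1/((-24584*1/25596 + 3859/2030) + 49335) = 1/((-6146/6399 + 3859/2030) + 49335) = 1/(12217361/12989970 + 49335) = 1/(640872387311/12989970) = 12989970/640872387311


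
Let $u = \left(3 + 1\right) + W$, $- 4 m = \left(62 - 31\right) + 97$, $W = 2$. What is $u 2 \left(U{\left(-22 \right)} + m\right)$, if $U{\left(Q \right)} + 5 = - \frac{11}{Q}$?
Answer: $-438$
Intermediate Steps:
$m = -32$ ($m = - \frac{\left(62 - 31\right) + 97}{4} = - \frac{31 + 97}{4} = \left(- \frac{1}{4}\right) 128 = -32$)
$u = 6$ ($u = \left(3 + 1\right) + 2 = 4 + 2 = 6$)
$U{\left(Q \right)} = -5 - \frac{11}{Q}$
$u 2 \left(U{\left(-22 \right)} + m\right) = 6 \cdot 2 \left(\left(-5 - \frac{11}{-22}\right) - 32\right) = 12 \left(\left(-5 - - \frac{1}{2}\right) - 32\right) = 12 \left(\left(-5 + \frac{1}{2}\right) - 32\right) = 12 \left(- \frac{9}{2} - 32\right) = 12 \left(- \frac{73}{2}\right) = -438$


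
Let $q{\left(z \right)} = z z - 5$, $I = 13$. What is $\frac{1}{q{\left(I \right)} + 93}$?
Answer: $\frac{1}{257} \approx 0.0038911$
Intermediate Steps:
$q{\left(z \right)} = -5 + z^{2}$ ($q{\left(z \right)} = z^{2} - 5 = -5 + z^{2}$)
$\frac{1}{q{\left(I \right)} + 93} = \frac{1}{\left(-5 + 13^{2}\right) + 93} = \frac{1}{\left(-5 + 169\right) + 93} = \frac{1}{164 + 93} = \frac{1}{257}$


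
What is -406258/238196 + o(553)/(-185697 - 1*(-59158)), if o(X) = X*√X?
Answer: -203129/119098 - 79*√553/18077 ≈ -1.8083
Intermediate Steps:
o(X) = X^(3/2)
-406258/238196 + o(553)/(-185697 - 1*(-59158)) = -406258/238196 + 553^(3/2)/(-185697 - 1*(-59158)) = -406258*1/238196 + (553*√553)/(-185697 + 59158) = -203129/119098 + (553*√553)/(-126539) = -203129/119098 + (553*√553)*(-1/126539) = -203129/119098 - 79*√553/18077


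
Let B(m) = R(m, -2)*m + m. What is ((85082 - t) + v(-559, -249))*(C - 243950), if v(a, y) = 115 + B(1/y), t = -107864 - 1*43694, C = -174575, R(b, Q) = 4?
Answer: -24672881614750/249 ≈ -9.9088e+10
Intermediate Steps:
B(m) = 5*m (B(m) = 4*m + m = 5*m)
t = -151558 (t = -107864 - 43694 = -151558)
v(a, y) = 115 + 5/y
((85082 - t) + v(-559, -249))*(C - 243950) = ((85082 - 1*(-151558)) + (115 + 5/(-249)))*(-174575 - 243950) = ((85082 + 151558) + (115 + 5*(-1/249)))*(-418525) = (236640 + (115 - 5/249))*(-418525) = (236640 + 28630/249)*(-418525) = (58951990/249)*(-418525) = -24672881614750/249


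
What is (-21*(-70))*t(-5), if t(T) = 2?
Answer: 2940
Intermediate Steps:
(-21*(-70))*t(-5) = -21*(-70)*2 = 1470*2 = 2940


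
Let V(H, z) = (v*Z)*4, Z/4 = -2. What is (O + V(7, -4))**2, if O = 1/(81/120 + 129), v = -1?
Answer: 27563968576/26904969 ≈ 1024.5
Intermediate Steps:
Z = -8 (Z = 4*(-2) = -8)
O = 40/5187 (O = 1/(81*(1/120) + 129) = 1/(27/40 + 129) = 1/(5187/40) = 40/5187 ≈ 0.0077116)
V(H, z) = 32 (V(H, z) = -1*(-8)*4 = 8*4 = 32)
(O + V(7, -4))**2 = (40/5187 + 32)**2 = (166024/5187)**2 = 27563968576/26904969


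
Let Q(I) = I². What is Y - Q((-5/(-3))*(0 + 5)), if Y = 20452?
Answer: 183443/9 ≈ 20383.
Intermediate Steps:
Y - Q((-5/(-3))*(0 + 5)) = 20452 - ((-5/(-3))*(0 + 5))² = 20452 - (-5*(-⅓)*5)² = 20452 - ((5/3)*5)² = 20452 - (25/3)² = 20452 - 1*625/9 = 20452 - 625/9 = 183443/9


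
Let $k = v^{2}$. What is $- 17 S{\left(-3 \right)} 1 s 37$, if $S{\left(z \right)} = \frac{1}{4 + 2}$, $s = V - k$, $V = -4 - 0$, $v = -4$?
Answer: $\frac{6290}{3} \approx 2096.7$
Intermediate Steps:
$V = -4$ ($V = -4 + 0 = -4$)
$k = 16$ ($k = \left(-4\right)^{2} = 16$)
$s = -20$ ($s = -4 - 16 = -20$)
$S{\left(z \right)} = \frac{1}{6}$
$- 17 S{\left(-3 \right)} 1 s 37 = - 17 \cdot \frac{1}{6} \cdot 1 \left(-20\right) 37 = - 17 \cdot \frac{1}{6} \left(-20\right) 37 = \left(-17\right) \left(- \frac{10}{3}\right) 37 = \frac{170}{3} \cdot 37 = \frac{6290}{3}$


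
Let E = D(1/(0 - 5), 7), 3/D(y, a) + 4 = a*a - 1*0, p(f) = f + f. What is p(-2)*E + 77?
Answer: 1151/15 ≈ 76.733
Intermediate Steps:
p(f) = 2*f
D(y, a) = 3/(-4 + a²) (D(y, a) = 3/(-4 + (a*a - 1*0)) = 3/(-4 + (a² + 0)) = 3/(-4 + a²))
E = 1/15 (E = 3/(-4 + 7²) = 3/(-4 + 49) = 3/45 = 3*(1/45) = 1/15 ≈ 0.066667)
p(-2)*E + 77 = (2*(-2))*(1/15) + 77 = -4*1/15 + 77 = -4/15 + 77 = 1151/15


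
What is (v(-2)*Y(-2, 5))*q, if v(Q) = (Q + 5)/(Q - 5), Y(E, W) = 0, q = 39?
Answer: 0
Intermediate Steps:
v(Q) = (5 + Q)/(-5 + Q)
(v(-2)*Y(-2, 5))*q = (((5 - 2)/(-5 - 2))*0)*39 = ((3/(-7))*0)*39 = (-1/7*3*0)*39 = -3/7*0*39 = 0*39 = 0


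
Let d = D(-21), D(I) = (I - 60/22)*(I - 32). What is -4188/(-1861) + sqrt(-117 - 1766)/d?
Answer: 4188/1861 + 11*I*sqrt(1883)/13833 ≈ 2.2504 + 0.034507*I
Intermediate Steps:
D(I) = (-32 + I)*(-30/11 + I) (D(I) = (I - 60*1/22)*(-32 + I) = (I - 30/11)*(-32 + I) = (-30/11 + I)*(-32 + I) = (-32 + I)*(-30/11 + I))
d = 13833/11 (d = 960/11 + (-21)**2 - 382/11*(-21) = 960/11 + 441 + 8022/11 = 13833/11 ≈ 1257.5)
-4188/(-1861) + sqrt(-117 - 1766)/d = -4188/(-1861) + sqrt(-117 - 1766)/(13833/11) = -4188*(-1/1861) + sqrt(-1883)*(11/13833) = 4188/1861 + (I*sqrt(1883))*(11/13833) = 4188/1861 + 11*I*sqrt(1883)/13833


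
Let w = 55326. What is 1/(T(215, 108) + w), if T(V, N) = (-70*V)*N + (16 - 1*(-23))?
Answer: -1/1570035 ≈ -6.3693e-7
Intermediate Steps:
T(V, N) = 39 - 70*N*V (T(V, N) = -70*N*V + (16 + 23) = -70*N*V + 39 = 39 - 70*N*V)
1/(T(215, 108) + w) = 1/((39 - 70*108*215) + 55326) = 1/((39 - 1625400) + 55326) = 1/(-1625361 + 55326) = 1/(-1570035) = -1/1570035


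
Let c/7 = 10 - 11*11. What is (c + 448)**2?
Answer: 108241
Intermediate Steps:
c = -777 (c = 7*(10 - 11*11) = 7*(10 - 121) = 7*(-111) = -777)
(c + 448)**2 = (-777 + 448)**2 = (-329)**2 = 108241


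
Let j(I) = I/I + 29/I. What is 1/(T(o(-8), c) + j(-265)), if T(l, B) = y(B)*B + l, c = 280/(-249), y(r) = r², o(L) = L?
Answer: -4091135985/34902941116 ≈ -0.11721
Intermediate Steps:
c = -280/249 (c = 280*(-1/249) = -280/249 ≈ -1.1245)
T(l, B) = l + B³ (T(l, B) = B²*B + l = B³ + l = l + B³)
j(I) = 1 + 29/I
1/(T(o(-8), c) + j(-265)) = 1/((-8 + (-280/249)³) + (29 - 265)/(-265)) = 1/((-8 - 21952000/15438249) - 1/265*(-236)) = 1/(-145457992/15438249 + 236/265) = 1/(-34902941116/4091135985) = -4091135985/34902941116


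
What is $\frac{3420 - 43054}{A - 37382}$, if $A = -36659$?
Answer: $\frac{39634}{74041} \approx 0.5353$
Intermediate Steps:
$\frac{3420 - 43054}{A - 37382} = \frac{3420 - 43054}{-36659 - 37382} = - \frac{39634}{-74041} = \left(-39634\right) \left(- \frac{1}{74041}\right) = \frac{39634}{74041}$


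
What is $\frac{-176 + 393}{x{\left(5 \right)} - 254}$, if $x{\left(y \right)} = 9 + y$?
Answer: $- \frac{217}{240} \approx -0.90417$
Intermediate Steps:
$\frac{-176 + 393}{x{\left(5 \right)} - 254} = \frac{-176 + 393}{\left(9 + 5\right) - 254} = \frac{217}{14 - 254} = \frac{217}{-240} = 217 \left(- \frac{1}{240}\right) = - \frac{217}{240}$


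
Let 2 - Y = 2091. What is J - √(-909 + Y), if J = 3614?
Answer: 3614 - I*√2998 ≈ 3614.0 - 54.754*I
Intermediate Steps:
Y = -2089 (Y = 2 - 1*2091 = 2 - 2091 = -2089)
J - √(-909 + Y) = 3614 - √(-909 - 2089) = 3614 - √(-2998) = 3614 - I*√2998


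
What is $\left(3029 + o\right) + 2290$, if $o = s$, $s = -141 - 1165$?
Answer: $4013$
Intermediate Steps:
$s = -1306$ ($s = -141 - 1165 = -1306$)
$o = -1306$
$\left(3029 + o\right) + 2290 = \left(3029 - 1306\right) + 2290 = 1723 + 2290 = 4013$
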